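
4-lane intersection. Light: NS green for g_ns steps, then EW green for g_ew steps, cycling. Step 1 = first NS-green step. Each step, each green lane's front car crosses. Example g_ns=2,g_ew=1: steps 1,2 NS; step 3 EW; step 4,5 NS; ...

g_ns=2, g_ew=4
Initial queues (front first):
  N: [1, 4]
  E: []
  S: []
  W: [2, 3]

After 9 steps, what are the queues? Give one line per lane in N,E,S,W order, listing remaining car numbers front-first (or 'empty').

Step 1 [NS]: N:car1-GO,E:wait,S:empty,W:wait | queues: N=1 E=0 S=0 W=2
Step 2 [NS]: N:car4-GO,E:wait,S:empty,W:wait | queues: N=0 E=0 S=0 W=2
Step 3 [EW]: N:wait,E:empty,S:wait,W:car2-GO | queues: N=0 E=0 S=0 W=1
Step 4 [EW]: N:wait,E:empty,S:wait,W:car3-GO | queues: N=0 E=0 S=0 W=0

N: empty
E: empty
S: empty
W: empty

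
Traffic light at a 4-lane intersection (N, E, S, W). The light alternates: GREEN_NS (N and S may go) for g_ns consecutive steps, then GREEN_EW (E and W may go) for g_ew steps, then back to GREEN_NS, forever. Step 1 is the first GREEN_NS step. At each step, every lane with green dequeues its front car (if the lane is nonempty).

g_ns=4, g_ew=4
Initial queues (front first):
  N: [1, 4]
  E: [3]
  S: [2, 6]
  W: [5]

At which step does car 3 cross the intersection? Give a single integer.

Step 1 [NS]: N:car1-GO,E:wait,S:car2-GO,W:wait | queues: N=1 E=1 S=1 W=1
Step 2 [NS]: N:car4-GO,E:wait,S:car6-GO,W:wait | queues: N=0 E=1 S=0 W=1
Step 3 [NS]: N:empty,E:wait,S:empty,W:wait | queues: N=0 E=1 S=0 W=1
Step 4 [NS]: N:empty,E:wait,S:empty,W:wait | queues: N=0 E=1 S=0 W=1
Step 5 [EW]: N:wait,E:car3-GO,S:wait,W:car5-GO | queues: N=0 E=0 S=0 W=0
Car 3 crosses at step 5

5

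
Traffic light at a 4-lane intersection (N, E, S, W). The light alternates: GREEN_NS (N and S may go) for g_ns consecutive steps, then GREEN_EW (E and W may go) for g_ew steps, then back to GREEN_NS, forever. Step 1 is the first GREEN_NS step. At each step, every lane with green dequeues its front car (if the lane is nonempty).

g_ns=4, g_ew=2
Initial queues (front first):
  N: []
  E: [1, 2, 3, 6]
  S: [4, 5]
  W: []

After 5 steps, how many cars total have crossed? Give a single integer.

Answer: 3

Derivation:
Step 1 [NS]: N:empty,E:wait,S:car4-GO,W:wait | queues: N=0 E=4 S=1 W=0
Step 2 [NS]: N:empty,E:wait,S:car5-GO,W:wait | queues: N=0 E=4 S=0 W=0
Step 3 [NS]: N:empty,E:wait,S:empty,W:wait | queues: N=0 E=4 S=0 W=0
Step 4 [NS]: N:empty,E:wait,S:empty,W:wait | queues: N=0 E=4 S=0 W=0
Step 5 [EW]: N:wait,E:car1-GO,S:wait,W:empty | queues: N=0 E=3 S=0 W=0
Cars crossed by step 5: 3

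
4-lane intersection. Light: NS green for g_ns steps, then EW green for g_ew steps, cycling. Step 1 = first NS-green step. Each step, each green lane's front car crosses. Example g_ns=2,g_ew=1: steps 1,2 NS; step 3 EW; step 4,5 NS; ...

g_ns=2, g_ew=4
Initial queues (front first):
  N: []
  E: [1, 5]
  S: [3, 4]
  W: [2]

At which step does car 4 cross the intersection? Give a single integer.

Step 1 [NS]: N:empty,E:wait,S:car3-GO,W:wait | queues: N=0 E=2 S=1 W=1
Step 2 [NS]: N:empty,E:wait,S:car4-GO,W:wait | queues: N=0 E=2 S=0 W=1
Step 3 [EW]: N:wait,E:car1-GO,S:wait,W:car2-GO | queues: N=0 E=1 S=0 W=0
Step 4 [EW]: N:wait,E:car5-GO,S:wait,W:empty | queues: N=0 E=0 S=0 W=0
Car 4 crosses at step 2

2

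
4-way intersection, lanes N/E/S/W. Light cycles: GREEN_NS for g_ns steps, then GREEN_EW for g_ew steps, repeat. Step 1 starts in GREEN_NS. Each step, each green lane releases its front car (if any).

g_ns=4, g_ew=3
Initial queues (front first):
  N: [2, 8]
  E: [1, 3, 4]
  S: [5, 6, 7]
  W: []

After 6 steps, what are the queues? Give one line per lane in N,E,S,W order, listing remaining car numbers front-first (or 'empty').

Step 1 [NS]: N:car2-GO,E:wait,S:car5-GO,W:wait | queues: N=1 E=3 S=2 W=0
Step 2 [NS]: N:car8-GO,E:wait,S:car6-GO,W:wait | queues: N=0 E=3 S=1 W=0
Step 3 [NS]: N:empty,E:wait,S:car7-GO,W:wait | queues: N=0 E=3 S=0 W=0
Step 4 [NS]: N:empty,E:wait,S:empty,W:wait | queues: N=0 E=3 S=0 W=0
Step 5 [EW]: N:wait,E:car1-GO,S:wait,W:empty | queues: N=0 E=2 S=0 W=0
Step 6 [EW]: N:wait,E:car3-GO,S:wait,W:empty | queues: N=0 E=1 S=0 W=0

N: empty
E: 4
S: empty
W: empty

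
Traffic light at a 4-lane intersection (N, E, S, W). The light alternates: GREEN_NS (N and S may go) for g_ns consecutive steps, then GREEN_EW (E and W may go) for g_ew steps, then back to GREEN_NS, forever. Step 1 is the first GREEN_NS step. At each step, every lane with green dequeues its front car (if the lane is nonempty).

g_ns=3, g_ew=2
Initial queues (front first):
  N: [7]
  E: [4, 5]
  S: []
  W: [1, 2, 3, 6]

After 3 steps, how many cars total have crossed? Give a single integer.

Step 1 [NS]: N:car7-GO,E:wait,S:empty,W:wait | queues: N=0 E=2 S=0 W=4
Step 2 [NS]: N:empty,E:wait,S:empty,W:wait | queues: N=0 E=2 S=0 W=4
Step 3 [NS]: N:empty,E:wait,S:empty,W:wait | queues: N=0 E=2 S=0 W=4
Cars crossed by step 3: 1

Answer: 1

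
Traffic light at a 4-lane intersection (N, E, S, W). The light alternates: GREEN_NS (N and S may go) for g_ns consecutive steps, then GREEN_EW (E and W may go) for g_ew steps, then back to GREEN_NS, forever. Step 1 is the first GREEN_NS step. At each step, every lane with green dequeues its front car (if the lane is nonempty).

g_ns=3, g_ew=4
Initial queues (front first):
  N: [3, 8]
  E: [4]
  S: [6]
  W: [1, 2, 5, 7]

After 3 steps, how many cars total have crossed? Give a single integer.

Step 1 [NS]: N:car3-GO,E:wait,S:car6-GO,W:wait | queues: N=1 E=1 S=0 W=4
Step 2 [NS]: N:car8-GO,E:wait,S:empty,W:wait | queues: N=0 E=1 S=0 W=4
Step 3 [NS]: N:empty,E:wait,S:empty,W:wait | queues: N=0 E=1 S=0 W=4
Cars crossed by step 3: 3

Answer: 3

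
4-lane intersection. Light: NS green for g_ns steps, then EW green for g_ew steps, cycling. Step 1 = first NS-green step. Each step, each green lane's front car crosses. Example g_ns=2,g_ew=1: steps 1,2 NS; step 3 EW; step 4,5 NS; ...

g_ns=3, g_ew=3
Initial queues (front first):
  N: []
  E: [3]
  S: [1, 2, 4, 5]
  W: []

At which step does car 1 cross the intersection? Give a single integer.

Step 1 [NS]: N:empty,E:wait,S:car1-GO,W:wait | queues: N=0 E=1 S=3 W=0
Step 2 [NS]: N:empty,E:wait,S:car2-GO,W:wait | queues: N=0 E=1 S=2 W=0
Step 3 [NS]: N:empty,E:wait,S:car4-GO,W:wait | queues: N=0 E=1 S=1 W=0
Step 4 [EW]: N:wait,E:car3-GO,S:wait,W:empty | queues: N=0 E=0 S=1 W=0
Step 5 [EW]: N:wait,E:empty,S:wait,W:empty | queues: N=0 E=0 S=1 W=0
Step 6 [EW]: N:wait,E:empty,S:wait,W:empty | queues: N=0 E=0 S=1 W=0
Step 7 [NS]: N:empty,E:wait,S:car5-GO,W:wait | queues: N=0 E=0 S=0 W=0
Car 1 crosses at step 1

1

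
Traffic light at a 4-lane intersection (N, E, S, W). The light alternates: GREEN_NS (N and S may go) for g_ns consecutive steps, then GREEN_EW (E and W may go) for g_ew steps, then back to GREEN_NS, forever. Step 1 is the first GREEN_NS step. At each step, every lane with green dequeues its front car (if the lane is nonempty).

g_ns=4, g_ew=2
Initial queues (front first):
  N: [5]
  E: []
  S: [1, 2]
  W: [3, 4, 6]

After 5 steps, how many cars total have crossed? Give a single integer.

Answer: 4

Derivation:
Step 1 [NS]: N:car5-GO,E:wait,S:car1-GO,W:wait | queues: N=0 E=0 S=1 W=3
Step 2 [NS]: N:empty,E:wait,S:car2-GO,W:wait | queues: N=0 E=0 S=0 W=3
Step 3 [NS]: N:empty,E:wait,S:empty,W:wait | queues: N=0 E=0 S=0 W=3
Step 4 [NS]: N:empty,E:wait,S:empty,W:wait | queues: N=0 E=0 S=0 W=3
Step 5 [EW]: N:wait,E:empty,S:wait,W:car3-GO | queues: N=0 E=0 S=0 W=2
Cars crossed by step 5: 4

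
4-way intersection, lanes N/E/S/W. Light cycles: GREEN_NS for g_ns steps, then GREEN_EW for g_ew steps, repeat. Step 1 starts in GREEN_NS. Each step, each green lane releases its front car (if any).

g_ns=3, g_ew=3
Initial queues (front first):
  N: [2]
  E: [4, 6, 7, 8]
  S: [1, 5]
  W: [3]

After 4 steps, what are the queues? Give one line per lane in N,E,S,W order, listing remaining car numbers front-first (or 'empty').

Step 1 [NS]: N:car2-GO,E:wait,S:car1-GO,W:wait | queues: N=0 E=4 S=1 W=1
Step 2 [NS]: N:empty,E:wait,S:car5-GO,W:wait | queues: N=0 E=4 S=0 W=1
Step 3 [NS]: N:empty,E:wait,S:empty,W:wait | queues: N=0 E=4 S=0 W=1
Step 4 [EW]: N:wait,E:car4-GO,S:wait,W:car3-GO | queues: N=0 E=3 S=0 W=0

N: empty
E: 6 7 8
S: empty
W: empty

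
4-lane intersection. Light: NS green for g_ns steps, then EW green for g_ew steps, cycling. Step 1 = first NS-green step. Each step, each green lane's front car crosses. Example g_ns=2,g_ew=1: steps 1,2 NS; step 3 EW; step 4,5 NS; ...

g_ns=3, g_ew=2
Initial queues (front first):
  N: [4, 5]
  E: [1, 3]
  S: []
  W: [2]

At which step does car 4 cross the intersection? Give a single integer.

Step 1 [NS]: N:car4-GO,E:wait,S:empty,W:wait | queues: N=1 E=2 S=0 W=1
Step 2 [NS]: N:car5-GO,E:wait,S:empty,W:wait | queues: N=0 E=2 S=0 W=1
Step 3 [NS]: N:empty,E:wait,S:empty,W:wait | queues: N=0 E=2 S=0 W=1
Step 4 [EW]: N:wait,E:car1-GO,S:wait,W:car2-GO | queues: N=0 E=1 S=0 W=0
Step 5 [EW]: N:wait,E:car3-GO,S:wait,W:empty | queues: N=0 E=0 S=0 W=0
Car 4 crosses at step 1

1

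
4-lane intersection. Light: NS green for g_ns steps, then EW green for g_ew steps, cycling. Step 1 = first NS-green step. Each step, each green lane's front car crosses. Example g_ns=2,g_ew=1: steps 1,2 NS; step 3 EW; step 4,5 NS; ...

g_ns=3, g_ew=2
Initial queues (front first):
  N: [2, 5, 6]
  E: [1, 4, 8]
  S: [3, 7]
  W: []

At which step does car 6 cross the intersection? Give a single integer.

Step 1 [NS]: N:car2-GO,E:wait,S:car3-GO,W:wait | queues: N=2 E=3 S=1 W=0
Step 2 [NS]: N:car5-GO,E:wait,S:car7-GO,W:wait | queues: N=1 E=3 S=0 W=0
Step 3 [NS]: N:car6-GO,E:wait,S:empty,W:wait | queues: N=0 E=3 S=0 W=0
Step 4 [EW]: N:wait,E:car1-GO,S:wait,W:empty | queues: N=0 E=2 S=0 W=0
Step 5 [EW]: N:wait,E:car4-GO,S:wait,W:empty | queues: N=0 E=1 S=0 W=0
Step 6 [NS]: N:empty,E:wait,S:empty,W:wait | queues: N=0 E=1 S=0 W=0
Step 7 [NS]: N:empty,E:wait,S:empty,W:wait | queues: N=0 E=1 S=0 W=0
Step 8 [NS]: N:empty,E:wait,S:empty,W:wait | queues: N=0 E=1 S=0 W=0
Step 9 [EW]: N:wait,E:car8-GO,S:wait,W:empty | queues: N=0 E=0 S=0 W=0
Car 6 crosses at step 3

3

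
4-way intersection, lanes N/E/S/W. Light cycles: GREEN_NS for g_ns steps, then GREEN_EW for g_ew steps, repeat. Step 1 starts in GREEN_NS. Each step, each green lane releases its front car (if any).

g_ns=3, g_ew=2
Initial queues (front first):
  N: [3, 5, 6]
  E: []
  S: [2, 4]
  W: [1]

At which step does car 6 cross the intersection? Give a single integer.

Step 1 [NS]: N:car3-GO,E:wait,S:car2-GO,W:wait | queues: N=2 E=0 S=1 W=1
Step 2 [NS]: N:car5-GO,E:wait,S:car4-GO,W:wait | queues: N=1 E=0 S=0 W=1
Step 3 [NS]: N:car6-GO,E:wait,S:empty,W:wait | queues: N=0 E=0 S=0 W=1
Step 4 [EW]: N:wait,E:empty,S:wait,W:car1-GO | queues: N=0 E=0 S=0 W=0
Car 6 crosses at step 3

3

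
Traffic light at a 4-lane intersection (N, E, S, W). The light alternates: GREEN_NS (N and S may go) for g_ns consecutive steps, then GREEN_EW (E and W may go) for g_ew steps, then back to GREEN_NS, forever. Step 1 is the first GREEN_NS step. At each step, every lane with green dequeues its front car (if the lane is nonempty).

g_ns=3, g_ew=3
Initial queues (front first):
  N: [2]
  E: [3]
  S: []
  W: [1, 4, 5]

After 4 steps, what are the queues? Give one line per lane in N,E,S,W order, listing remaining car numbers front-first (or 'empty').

Step 1 [NS]: N:car2-GO,E:wait,S:empty,W:wait | queues: N=0 E=1 S=0 W=3
Step 2 [NS]: N:empty,E:wait,S:empty,W:wait | queues: N=0 E=1 S=0 W=3
Step 3 [NS]: N:empty,E:wait,S:empty,W:wait | queues: N=0 E=1 S=0 W=3
Step 4 [EW]: N:wait,E:car3-GO,S:wait,W:car1-GO | queues: N=0 E=0 S=0 W=2

N: empty
E: empty
S: empty
W: 4 5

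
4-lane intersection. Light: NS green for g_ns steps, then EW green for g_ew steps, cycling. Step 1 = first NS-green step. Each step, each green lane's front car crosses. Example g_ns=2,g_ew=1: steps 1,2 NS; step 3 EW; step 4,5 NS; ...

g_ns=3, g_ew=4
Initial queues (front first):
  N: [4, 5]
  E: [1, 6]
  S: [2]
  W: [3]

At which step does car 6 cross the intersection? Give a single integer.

Step 1 [NS]: N:car4-GO,E:wait,S:car2-GO,W:wait | queues: N=1 E=2 S=0 W=1
Step 2 [NS]: N:car5-GO,E:wait,S:empty,W:wait | queues: N=0 E=2 S=0 W=1
Step 3 [NS]: N:empty,E:wait,S:empty,W:wait | queues: N=0 E=2 S=0 W=1
Step 4 [EW]: N:wait,E:car1-GO,S:wait,W:car3-GO | queues: N=0 E=1 S=0 W=0
Step 5 [EW]: N:wait,E:car6-GO,S:wait,W:empty | queues: N=0 E=0 S=0 W=0
Car 6 crosses at step 5

5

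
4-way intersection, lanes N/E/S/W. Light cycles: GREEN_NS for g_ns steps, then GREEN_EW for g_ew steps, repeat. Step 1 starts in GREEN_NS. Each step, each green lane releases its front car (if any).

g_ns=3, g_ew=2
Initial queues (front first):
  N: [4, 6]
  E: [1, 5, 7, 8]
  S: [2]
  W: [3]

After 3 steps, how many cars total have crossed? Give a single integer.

Step 1 [NS]: N:car4-GO,E:wait,S:car2-GO,W:wait | queues: N=1 E=4 S=0 W=1
Step 2 [NS]: N:car6-GO,E:wait,S:empty,W:wait | queues: N=0 E=4 S=0 W=1
Step 3 [NS]: N:empty,E:wait,S:empty,W:wait | queues: N=0 E=4 S=0 W=1
Cars crossed by step 3: 3

Answer: 3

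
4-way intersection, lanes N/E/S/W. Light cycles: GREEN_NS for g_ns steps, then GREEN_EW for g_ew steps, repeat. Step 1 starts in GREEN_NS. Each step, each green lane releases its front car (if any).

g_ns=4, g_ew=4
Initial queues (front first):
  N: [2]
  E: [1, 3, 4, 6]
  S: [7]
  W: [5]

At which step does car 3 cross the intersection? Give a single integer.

Step 1 [NS]: N:car2-GO,E:wait,S:car7-GO,W:wait | queues: N=0 E=4 S=0 W=1
Step 2 [NS]: N:empty,E:wait,S:empty,W:wait | queues: N=0 E=4 S=0 W=1
Step 3 [NS]: N:empty,E:wait,S:empty,W:wait | queues: N=0 E=4 S=0 W=1
Step 4 [NS]: N:empty,E:wait,S:empty,W:wait | queues: N=0 E=4 S=0 W=1
Step 5 [EW]: N:wait,E:car1-GO,S:wait,W:car5-GO | queues: N=0 E=3 S=0 W=0
Step 6 [EW]: N:wait,E:car3-GO,S:wait,W:empty | queues: N=0 E=2 S=0 W=0
Step 7 [EW]: N:wait,E:car4-GO,S:wait,W:empty | queues: N=0 E=1 S=0 W=0
Step 8 [EW]: N:wait,E:car6-GO,S:wait,W:empty | queues: N=0 E=0 S=0 W=0
Car 3 crosses at step 6

6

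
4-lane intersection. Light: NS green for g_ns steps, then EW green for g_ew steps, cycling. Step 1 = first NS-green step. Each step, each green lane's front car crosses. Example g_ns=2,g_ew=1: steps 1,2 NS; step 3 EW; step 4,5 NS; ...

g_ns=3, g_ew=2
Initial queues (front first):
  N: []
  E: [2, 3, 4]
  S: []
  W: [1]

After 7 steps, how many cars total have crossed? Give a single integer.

Step 1 [NS]: N:empty,E:wait,S:empty,W:wait | queues: N=0 E=3 S=0 W=1
Step 2 [NS]: N:empty,E:wait,S:empty,W:wait | queues: N=0 E=3 S=0 W=1
Step 3 [NS]: N:empty,E:wait,S:empty,W:wait | queues: N=0 E=3 S=0 W=1
Step 4 [EW]: N:wait,E:car2-GO,S:wait,W:car1-GO | queues: N=0 E=2 S=0 W=0
Step 5 [EW]: N:wait,E:car3-GO,S:wait,W:empty | queues: N=0 E=1 S=0 W=0
Step 6 [NS]: N:empty,E:wait,S:empty,W:wait | queues: N=0 E=1 S=0 W=0
Step 7 [NS]: N:empty,E:wait,S:empty,W:wait | queues: N=0 E=1 S=0 W=0
Cars crossed by step 7: 3

Answer: 3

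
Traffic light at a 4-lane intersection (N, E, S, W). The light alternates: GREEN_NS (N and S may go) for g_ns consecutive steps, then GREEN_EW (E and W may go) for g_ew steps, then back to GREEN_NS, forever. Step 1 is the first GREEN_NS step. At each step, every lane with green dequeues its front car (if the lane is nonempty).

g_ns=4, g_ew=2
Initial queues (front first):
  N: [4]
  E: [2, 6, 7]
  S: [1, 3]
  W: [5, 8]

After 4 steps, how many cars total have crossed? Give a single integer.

Step 1 [NS]: N:car4-GO,E:wait,S:car1-GO,W:wait | queues: N=0 E=3 S=1 W=2
Step 2 [NS]: N:empty,E:wait,S:car3-GO,W:wait | queues: N=0 E=3 S=0 W=2
Step 3 [NS]: N:empty,E:wait,S:empty,W:wait | queues: N=0 E=3 S=0 W=2
Step 4 [NS]: N:empty,E:wait,S:empty,W:wait | queues: N=0 E=3 S=0 W=2
Cars crossed by step 4: 3

Answer: 3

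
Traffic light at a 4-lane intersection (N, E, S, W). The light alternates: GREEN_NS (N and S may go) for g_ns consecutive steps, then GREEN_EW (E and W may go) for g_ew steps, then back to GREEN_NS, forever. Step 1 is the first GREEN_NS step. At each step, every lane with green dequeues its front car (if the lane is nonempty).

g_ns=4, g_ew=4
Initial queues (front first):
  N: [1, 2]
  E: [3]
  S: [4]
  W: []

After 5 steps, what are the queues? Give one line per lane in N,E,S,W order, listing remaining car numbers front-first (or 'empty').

Step 1 [NS]: N:car1-GO,E:wait,S:car4-GO,W:wait | queues: N=1 E=1 S=0 W=0
Step 2 [NS]: N:car2-GO,E:wait,S:empty,W:wait | queues: N=0 E=1 S=0 W=0
Step 3 [NS]: N:empty,E:wait,S:empty,W:wait | queues: N=0 E=1 S=0 W=0
Step 4 [NS]: N:empty,E:wait,S:empty,W:wait | queues: N=0 E=1 S=0 W=0
Step 5 [EW]: N:wait,E:car3-GO,S:wait,W:empty | queues: N=0 E=0 S=0 W=0

N: empty
E: empty
S: empty
W: empty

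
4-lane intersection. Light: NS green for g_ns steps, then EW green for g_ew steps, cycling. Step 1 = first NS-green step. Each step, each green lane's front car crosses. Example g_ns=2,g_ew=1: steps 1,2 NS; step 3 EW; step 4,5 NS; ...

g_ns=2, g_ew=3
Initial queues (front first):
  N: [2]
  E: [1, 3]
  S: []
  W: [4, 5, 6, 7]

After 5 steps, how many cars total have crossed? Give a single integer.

Answer: 6

Derivation:
Step 1 [NS]: N:car2-GO,E:wait,S:empty,W:wait | queues: N=0 E=2 S=0 W=4
Step 2 [NS]: N:empty,E:wait,S:empty,W:wait | queues: N=0 E=2 S=0 W=4
Step 3 [EW]: N:wait,E:car1-GO,S:wait,W:car4-GO | queues: N=0 E=1 S=0 W=3
Step 4 [EW]: N:wait,E:car3-GO,S:wait,W:car5-GO | queues: N=0 E=0 S=0 W=2
Step 5 [EW]: N:wait,E:empty,S:wait,W:car6-GO | queues: N=0 E=0 S=0 W=1
Cars crossed by step 5: 6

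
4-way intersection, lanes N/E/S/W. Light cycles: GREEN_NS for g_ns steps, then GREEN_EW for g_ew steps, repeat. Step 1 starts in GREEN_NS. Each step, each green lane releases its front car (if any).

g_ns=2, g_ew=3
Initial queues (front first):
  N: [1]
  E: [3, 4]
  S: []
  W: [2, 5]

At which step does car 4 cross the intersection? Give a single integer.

Step 1 [NS]: N:car1-GO,E:wait,S:empty,W:wait | queues: N=0 E=2 S=0 W=2
Step 2 [NS]: N:empty,E:wait,S:empty,W:wait | queues: N=0 E=2 S=0 W=2
Step 3 [EW]: N:wait,E:car3-GO,S:wait,W:car2-GO | queues: N=0 E=1 S=0 W=1
Step 4 [EW]: N:wait,E:car4-GO,S:wait,W:car5-GO | queues: N=0 E=0 S=0 W=0
Car 4 crosses at step 4

4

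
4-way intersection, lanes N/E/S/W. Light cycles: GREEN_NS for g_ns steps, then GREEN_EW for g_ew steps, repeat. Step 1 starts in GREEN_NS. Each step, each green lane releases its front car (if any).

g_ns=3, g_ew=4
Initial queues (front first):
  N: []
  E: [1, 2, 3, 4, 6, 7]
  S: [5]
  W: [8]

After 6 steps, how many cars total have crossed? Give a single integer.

Step 1 [NS]: N:empty,E:wait,S:car5-GO,W:wait | queues: N=0 E=6 S=0 W=1
Step 2 [NS]: N:empty,E:wait,S:empty,W:wait | queues: N=0 E=6 S=0 W=1
Step 3 [NS]: N:empty,E:wait,S:empty,W:wait | queues: N=0 E=6 S=0 W=1
Step 4 [EW]: N:wait,E:car1-GO,S:wait,W:car8-GO | queues: N=0 E=5 S=0 W=0
Step 5 [EW]: N:wait,E:car2-GO,S:wait,W:empty | queues: N=0 E=4 S=0 W=0
Step 6 [EW]: N:wait,E:car3-GO,S:wait,W:empty | queues: N=0 E=3 S=0 W=0
Cars crossed by step 6: 5

Answer: 5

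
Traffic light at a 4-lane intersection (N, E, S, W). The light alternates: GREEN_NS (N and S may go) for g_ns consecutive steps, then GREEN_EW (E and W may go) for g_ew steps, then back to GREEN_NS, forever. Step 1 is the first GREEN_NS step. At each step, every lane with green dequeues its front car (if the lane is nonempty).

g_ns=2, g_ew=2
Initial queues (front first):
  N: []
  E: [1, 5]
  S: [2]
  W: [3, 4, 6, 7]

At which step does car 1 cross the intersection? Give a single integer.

Step 1 [NS]: N:empty,E:wait,S:car2-GO,W:wait | queues: N=0 E=2 S=0 W=4
Step 2 [NS]: N:empty,E:wait,S:empty,W:wait | queues: N=0 E=2 S=0 W=4
Step 3 [EW]: N:wait,E:car1-GO,S:wait,W:car3-GO | queues: N=0 E=1 S=0 W=3
Step 4 [EW]: N:wait,E:car5-GO,S:wait,W:car4-GO | queues: N=0 E=0 S=0 W=2
Step 5 [NS]: N:empty,E:wait,S:empty,W:wait | queues: N=0 E=0 S=0 W=2
Step 6 [NS]: N:empty,E:wait,S:empty,W:wait | queues: N=0 E=0 S=0 W=2
Step 7 [EW]: N:wait,E:empty,S:wait,W:car6-GO | queues: N=0 E=0 S=0 W=1
Step 8 [EW]: N:wait,E:empty,S:wait,W:car7-GO | queues: N=0 E=0 S=0 W=0
Car 1 crosses at step 3

3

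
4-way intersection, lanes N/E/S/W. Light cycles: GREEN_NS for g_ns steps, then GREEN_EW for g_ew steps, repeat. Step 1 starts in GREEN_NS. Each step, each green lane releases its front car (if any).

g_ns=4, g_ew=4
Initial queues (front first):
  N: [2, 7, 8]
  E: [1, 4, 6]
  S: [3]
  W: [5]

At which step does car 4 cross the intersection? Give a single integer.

Step 1 [NS]: N:car2-GO,E:wait,S:car3-GO,W:wait | queues: N=2 E=3 S=0 W=1
Step 2 [NS]: N:car7-GO,E:wait,S:empty,W:wait | queues: N=1 E=3 S=0 W=1
Step 3 [NS]: N:car8-GO,E:wait,S:empty,W:wait | queues: N=0 E=3 S=0 W=1
Step 4 [NS]: N:empty,E:wait,S:empty,W:wait | queues: N=0 E=3 S=0 W=1
Step 5 [EW]: N:wait,E:car1-GO,S:wait,W:car5-GO | queues: N=0 E=2 S=0 W=0
Step 6 [EW]: N:wait,E:car4-GO,S:wait,W:empty | queues: N=0 E=1 S=0 W=0
Step 7 [EW]: N:wait,E:car6-GO,S:wait,W:empty | queues: N=0 E=0 S=0 W=0
Car 4 crosses at step 6

6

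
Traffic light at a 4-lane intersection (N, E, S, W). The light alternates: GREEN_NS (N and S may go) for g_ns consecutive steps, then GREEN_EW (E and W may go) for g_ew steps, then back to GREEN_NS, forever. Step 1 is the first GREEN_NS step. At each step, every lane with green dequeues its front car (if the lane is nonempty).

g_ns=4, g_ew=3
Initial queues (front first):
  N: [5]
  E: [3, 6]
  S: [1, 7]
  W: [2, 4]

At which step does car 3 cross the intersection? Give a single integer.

Step 1 [NS]: N:car5-GO,E:wait,S:car1-GO,W:wait | queues: N=0 E=2 S=1 W=2
Step 2 [NS]: N:empty,E:wait,S:car7-GO,W:wait | queues: N=0 E=2 S=0 W=2
Step 3 [NS]: N:empty,E:wait,S:empty,W:wait | queues: N=0 E=2 S=0 W=2
Step 4 [NS]: N:empty,E:wait,S:empty,W:wait | queues: N=0 E=2 S=0 W=2
Step 5 [EW]: N:wait,E:car3-GO,S:wait,W:car2-GO | queues: N=0 E=1 S=0 W=1
Step 6 [EW]: N:wait,E:car6-GO,S:wait,W:car4-GO | queues: N=0 E=0 S=0 W=0
Car 3 crosses at step 5

5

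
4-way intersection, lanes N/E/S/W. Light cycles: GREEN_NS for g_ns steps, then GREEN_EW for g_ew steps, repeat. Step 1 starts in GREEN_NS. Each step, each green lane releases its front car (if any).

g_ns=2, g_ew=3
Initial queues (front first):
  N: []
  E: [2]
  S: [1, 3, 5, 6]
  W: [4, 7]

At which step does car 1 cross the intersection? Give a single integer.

Step 1 [NS]: N:empty,E:wait,S:car1-GO,W:wait | queues: N=0 E=1 S=3 W=2
Step 2 [NS]: N:empty,E:wait,S:car3-GO,W:wait | queues: N=0 E=1 S=2 W=2
Step 3 [EW]: N:wait,E:car2-GO,S:wait,W:car4-GO | queues: N=0 E=0 S=2 W=1
Step 4 [EW]: N:wait,E:empty,S:wait,W:car7-GO | queues: N=0 E=0 S=2 W=0
Step 5 [EW]: N:wait,E:empty,S:wait,W:empty | queues: N=0 E=0 S=2 W=0
Step 6 [NS]: N:empty,E:wait,S:car5-GO,W:wait | queues: N=0 E=0 S=1 W=0
Step 7 [NS]: N:empty,E:wait,S:car6-GO,W:wait | queues: N=0 E=0 S=0 W=0
Car 1 crosses at step 1

1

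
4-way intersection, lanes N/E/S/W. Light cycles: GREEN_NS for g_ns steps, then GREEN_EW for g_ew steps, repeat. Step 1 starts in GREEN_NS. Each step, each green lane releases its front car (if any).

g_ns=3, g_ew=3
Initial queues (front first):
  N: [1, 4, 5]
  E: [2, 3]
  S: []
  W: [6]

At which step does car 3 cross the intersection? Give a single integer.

Step 1 [NS]: N:car1-GO,E:wait,S:empty,W:wait | queues: N=2 E=2 S=0 W=1
Step 2 [NS]: N:car4-GO,E:wait,S:empty,W:wait | queues: N=1 E=2 S=0 W=1
Step 3 [NS]: N:car5-GO,E:wait,S:empty,W:wait | queues: N=0 E=2 S=0 W=1
Step 4 [EW]: N:wait,E:car2-GO,S:wait,W:car6-GO | queues: N=0 E=1 S=0 W=0
Step 5 [EW]: N:wait,E:car3-GO,S:wait,W:empty | queues: N=0 E=0 S=0 W=0
Car 3 crosses at step 5

5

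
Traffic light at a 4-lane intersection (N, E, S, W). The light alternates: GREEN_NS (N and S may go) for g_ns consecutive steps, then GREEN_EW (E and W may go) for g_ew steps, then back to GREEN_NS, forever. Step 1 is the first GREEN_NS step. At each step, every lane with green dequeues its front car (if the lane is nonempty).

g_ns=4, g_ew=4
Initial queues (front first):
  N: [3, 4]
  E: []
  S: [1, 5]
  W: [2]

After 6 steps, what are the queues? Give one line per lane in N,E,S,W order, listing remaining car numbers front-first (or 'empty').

Step 1 [NS]: N:car3-GO,E:wait,S:car1-GO,W:wait | queues: N=1 E=0 S=1 W=1
Step 2 [NS]: N:car4-GO,E:wait,S:car5-GO,W:wait | queues: N=0 E=0 S=0 W=1
Step 3 [NS]: N:empty,E:wait,S:empty,W:wait | queues: N=0 E=0 S=0 W=1
Step 4 [NS]: N:empty,E:wait,S:empty,W:wait | queues: N=0 E=0 S=0 W=1
Step 5 [EW]: N:wait,E:empty,S:wait,W:car2-GO | queues: N=0 E=0 S=0 W=0

N: empty
E: empty
S: empty
W: empty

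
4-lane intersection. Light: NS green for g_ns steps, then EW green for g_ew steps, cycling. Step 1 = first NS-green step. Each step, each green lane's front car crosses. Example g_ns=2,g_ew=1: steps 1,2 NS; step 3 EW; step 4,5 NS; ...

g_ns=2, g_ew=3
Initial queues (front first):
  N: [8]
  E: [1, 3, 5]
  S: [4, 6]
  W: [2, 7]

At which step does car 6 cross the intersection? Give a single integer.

Step 1 [NS]: N:car8-GO,E:wait,S:car4-GO,W:wait | queues: N=0 E=3 S=1 W=2
Step 2 [NS]: N:empty,E:wait,S:car6-GO,W:wait | queues: N=0 E=3 S=0 W=2
Step 3 [EW]: N:wait,E:car1-GO,S:wait,W:car2-GO | queues: N=0 E=2 S=0 W=1
Step 4 [EW]: N:wait,E:car3-GO,S:wait,W:car7-GO | queues: N=0 E=1 S=0 W=0
Step 5 [EW]: N:wait,E:car5-GO,S:wait,W:empty | queues: N=0 E=0 S=0 W=0
Car 6 crosses at step 2

2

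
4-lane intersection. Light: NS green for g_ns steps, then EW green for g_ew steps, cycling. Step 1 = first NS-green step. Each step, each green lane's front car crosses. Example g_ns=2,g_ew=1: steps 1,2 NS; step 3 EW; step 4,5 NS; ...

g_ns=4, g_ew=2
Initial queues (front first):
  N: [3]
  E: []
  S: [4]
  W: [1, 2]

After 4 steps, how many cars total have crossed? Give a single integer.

Answer: 2

Derivation:
Step 1 [NS]: N:car3-GO,E:wait,S:car4-GO,W:wait | queues: N=0 E=0 S=0 W=2
Step 2 [NS]: N:empty,E:wait,S:empty,W:wait | queues: N=0 E=0 S=0 W=2
Step 3 [NS]: N:empty,E:wait,S:empty,W:wait | queues: N=0 E=0 S=0 W=2
Step 4 [NS]: N:empty,E:wait,S:empty,W:wait | queues: N=0 E=0 S=0 W=2
Cars crossed by step 4: 2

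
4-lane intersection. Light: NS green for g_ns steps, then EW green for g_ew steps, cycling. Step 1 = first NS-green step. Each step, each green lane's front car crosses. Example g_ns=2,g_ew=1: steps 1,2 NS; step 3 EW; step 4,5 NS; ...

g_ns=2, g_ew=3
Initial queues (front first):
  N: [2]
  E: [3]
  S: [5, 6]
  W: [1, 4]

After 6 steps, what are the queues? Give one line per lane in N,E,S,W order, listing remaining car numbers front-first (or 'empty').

Step 1 [NS]: N:car2-GO,E:wait,S:car5-GO,W:wait | queues: N=0 E=1 S=1 W=2
Step 2 [NS]: N:empty,E:wait,S:car6-GO,W:wait | queues: N=0 E=1 S=0 W=2
Step 3 [EW]: N:wait,E:car3-GO,S:wait,W:car1-GO | queues: N=0 E=0 S=0 W=1
Step 4 [EW]: N:wait,E:empty,S:wait,W:car4-GO | queues: N=0 E=0 S=0 W=0

N: empty
E: empty
S: empty
W: empty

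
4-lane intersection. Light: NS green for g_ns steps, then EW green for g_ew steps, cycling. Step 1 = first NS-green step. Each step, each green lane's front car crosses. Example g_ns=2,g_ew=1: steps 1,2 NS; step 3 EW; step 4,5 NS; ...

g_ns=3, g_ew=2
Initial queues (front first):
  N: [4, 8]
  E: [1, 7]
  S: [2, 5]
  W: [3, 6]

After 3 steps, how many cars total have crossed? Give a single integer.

Answer: 4

Derivation:
Step 1 [NS]: N:car4-GO,E:wait,S:car2-GO,W:wait | queues: N=1 E=2 S=1 W=2
Step 2 [NS]: N:car8-GO,E:wait,S:car5-GO,W:wait | queues: N=0 E=2 S=0 W=2
Step 3 [NS]: N:empty,E:wait,S:empty,W:wait | queues: N=0 E=2 S=0 W=2
Cars crossed by step 3: 4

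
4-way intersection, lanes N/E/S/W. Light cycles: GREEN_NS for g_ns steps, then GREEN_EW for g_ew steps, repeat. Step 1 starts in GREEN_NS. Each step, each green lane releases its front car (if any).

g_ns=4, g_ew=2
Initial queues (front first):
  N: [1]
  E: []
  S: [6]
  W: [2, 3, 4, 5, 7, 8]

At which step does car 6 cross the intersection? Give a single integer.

Step 1 [NS]: N:car1-GO,E:wait,S:car6-GO,W:wait | queues: N=0 E=0 S=0 W=6
Step 2 [NS]: N:empty,E:wait,S:empty,W:wait | queues: N=0 E=0 S=0 W=6
Step 3 [NS]: N:empty,E:wait,S:empty,W:wait | queues: N=0 E=0 S=0 W=6
Step 4 [NS]: N:empty,E:wait,S:empty,W:wait | queues: N=0 E=0 S=0 W=6
Step 5 [EW]: N:wait,E:empty,S:wait,W:car2-GO | queues: N=0 E=0 S=0 W=5
Step 6 [EW]: N:wait,E:empty,S:wait,W:car3-GO | queues: N=0 E=0 S=0 W=4
Step 7 [NS]: N:empty,E:wait,S:empty,W:wait | queues: N=0 E=0 S=0 W=4
Step 8 [NS]: N:empty,E:wait,S:empty,W:wait | queues: N=0 E=0 S=0 W=4
Step 9 [NS]: N:empty,E:wait,S:empty,W:wait | queues: N=0 E=0 S=0 W=4
Step 10 [NS]: N:empty,E:wait,S:empty,W:wait | queues: N=0 E=0 S=0 W=4
Step 11 [EW]: N:wait,E:empty,S:wait,W:car4-GO | queues: N=0 E=0 S=0 W=3
Step 12 [EW]: N:wait,E:empty,S:wait,W:car5-GO | queues: N=0 E=0 S=0 W=2
Step 13 [NS]: N:empty,E:wait,S:empty,W:wait | queues: N=0 E=0 S=0 W=2
Step 14 [NS]: N:empty,E:wait,S:empty,W:wait | queues: N=0 E=0 S=0 W=2
Step 15 [NS]: N:empty,E:wait,S:empty,W:wait | queues: N=0 E=0 S=0 W=2
Step 16 [NS]: N:empty,E:wait,S:empty,W:wait | queues: N=0 E=0 S=0 W=2
Step 17 [EW]: N:wait,E:empty,S:wait,W:car7-GO | queues: N=0 E=0 S=0 W=1
Step 18 [EW]: N:wait,E:empty,S:wait,W:car8-GO | queues: N=0 E=0 S=0 W=0
Car 6 crosses at step 1

1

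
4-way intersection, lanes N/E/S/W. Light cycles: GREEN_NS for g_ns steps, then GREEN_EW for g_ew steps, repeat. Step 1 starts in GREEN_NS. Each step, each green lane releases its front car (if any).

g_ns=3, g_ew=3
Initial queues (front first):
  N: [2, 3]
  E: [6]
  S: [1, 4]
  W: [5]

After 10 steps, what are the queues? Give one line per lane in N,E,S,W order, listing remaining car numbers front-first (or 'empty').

Step 1 [NS]: N:car2-GO,E:wait,S:car1-GO,W:wait | queues: N=1 E=1 S=1 W=1
Step 2 [NS]: N:car3-GO,E:wait,S:car4-GO,W:wait | queues: N=0 E=1 S=0 W=1
Step 3 [NS]: N:empty,E:wait,S:empty,W:wait | queues: N=0 E=1 S=0 W=1
Step 4 [EW]: N:wait,E:car6-GO,S:wait,W:car5-GO | queues: N=0 E=0 S=0 W=0

N: empty
E: empty
S: empty
W: empty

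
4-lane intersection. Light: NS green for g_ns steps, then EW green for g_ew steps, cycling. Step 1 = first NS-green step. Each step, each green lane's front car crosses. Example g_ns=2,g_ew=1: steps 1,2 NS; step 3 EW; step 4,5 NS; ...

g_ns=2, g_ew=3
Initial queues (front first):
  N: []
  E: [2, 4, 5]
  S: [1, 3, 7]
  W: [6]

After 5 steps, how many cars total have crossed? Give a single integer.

Answer: 6

Derivation:
Step 1 [NS]: N:empty,E:wait,S:car1-GO,W:wait | queues: N=0 E=3 S=2 W=1
Step 2 [NS]: N:empty,E:wait,S:car3-GO,W:wait | queues: N=0 E=3 S=1 W=1
Step 3 [EW]: N:wait,E:car2-GO,S:wait,W:car6-GO | queues: N=0 E=2 S=1 W=0
Step 4 [EW]: N:wait,E:car4-GO,S:wait,W:empty | queues: N=0 E=1 S=1 W=0
Step 5 [EW]: N:wait,E:car5-GO,S:wait,W:empty | queues: N=0 E=0 S=1 W=0
Cars crossed by step 5: 6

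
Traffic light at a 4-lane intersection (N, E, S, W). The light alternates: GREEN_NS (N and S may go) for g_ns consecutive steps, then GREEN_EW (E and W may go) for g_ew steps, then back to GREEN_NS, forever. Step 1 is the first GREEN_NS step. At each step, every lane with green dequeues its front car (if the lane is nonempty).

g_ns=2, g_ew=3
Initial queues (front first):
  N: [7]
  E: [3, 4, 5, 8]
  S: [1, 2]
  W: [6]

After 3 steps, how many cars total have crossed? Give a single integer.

Answer: 5

Derivation:
Step 1 [NS]: N:car7-GO,E:wait,S:car1-GO,W:wait | queues: N=0 E=4 S=1 W=1
Step 2 [NS]: N:empty,E:wait,S:car2-GO,W:wait | queues: N=0 E=4 S=0 W=1
Step 3 [EW]: N:wait,E:car3-GO,S:wait,W:car6-GO | queues: N=0 E=3 S=0 W=0
Cars crossed by step 3: 5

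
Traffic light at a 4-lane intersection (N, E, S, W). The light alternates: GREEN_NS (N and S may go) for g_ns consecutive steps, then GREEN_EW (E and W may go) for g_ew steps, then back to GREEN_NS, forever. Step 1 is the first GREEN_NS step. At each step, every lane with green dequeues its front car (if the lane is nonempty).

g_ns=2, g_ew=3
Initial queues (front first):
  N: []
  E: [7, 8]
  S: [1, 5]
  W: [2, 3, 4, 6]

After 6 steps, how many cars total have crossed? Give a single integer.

Step 1 [NS]: N:empty,E:wait,S:car1-GO,W:wait | queues: N=0 E=2 S=1 W=4
Step 2 [NS]: N:empty,E:wait,S:car5-GO,W:wait | queues: N=0 E=2 S=0 W=4
Step 3 [EW]: N:wait,E:car7-GO,S:wait,W:car2-GO | queues: N=0 E=1 S=0 W=3
Step 4 [EW]: N:wait,E:car8-GO,S:wait,W:car3-GO | queues: N=0 E=0 S=0 W=2
Step 5 [EW]: N:wait,E:empty,S:wait,W:car4-GO | queues: N=0 E=0 S=0 W=1
Step 6 [NS]: N:empty,E:wait,S:empty,W:wait | queues: N=0 E=0 S=0 W=1
Cars crossed by step 6: 7

Answer: 7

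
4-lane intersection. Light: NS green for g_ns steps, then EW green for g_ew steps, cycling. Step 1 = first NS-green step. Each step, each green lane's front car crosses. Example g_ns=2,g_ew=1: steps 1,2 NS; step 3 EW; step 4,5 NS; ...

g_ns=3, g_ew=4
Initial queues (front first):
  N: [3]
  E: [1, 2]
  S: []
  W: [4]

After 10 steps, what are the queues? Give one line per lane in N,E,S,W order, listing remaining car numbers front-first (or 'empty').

Step 1 [NS]: N:car3-GO,E:wait,S:empty,W:wait | queues: N=0 E=2 S=0 W=1
Step 2 [NS]: N:empty,E:wait,S:empty,W:wait | queues: N=0 E=2 S=0 W=1
Step 3 [NS]: N:empty,E:wait,S:empty,W:wait | queues: N=0 E=2 S=0 W=1
Step 4 [EW]: N:wait,E:car1-GO,S:wait,W:car4-GO | queues: N=0 E=1 S=0 W=0
Step 5 [EW]: N:wait,E:car2-GO,S:wait,W:empty | queues: N=0 E=0 S=0 W=0

N: empty
E: empty
S: empty
W: empty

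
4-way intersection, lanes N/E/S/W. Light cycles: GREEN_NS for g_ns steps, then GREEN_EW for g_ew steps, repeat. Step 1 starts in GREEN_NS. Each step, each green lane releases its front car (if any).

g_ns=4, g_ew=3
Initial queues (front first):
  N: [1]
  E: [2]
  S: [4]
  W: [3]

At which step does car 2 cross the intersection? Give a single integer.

Step 1 [NS]: N:car1-GO,E:wait,S:car4-GO,W:wait | queues: N=0 E=1 S=0 W=1
Step 2 [NS]: N:empty,E:wait,S:empty,W:wait | queues: N=0 E=1 S=0 W=1
Step 3 [NS]: N:empty,E:wait,S:empty,W:wait | queues: N=0 E=1 S=0 W=1
Step 4 [NS]: N:empty,E:wait,S:empty,W:wait | queues: N=0 E=1 S=0 W=1
Step 5 [EW]: N:wait,E:car2-GO,S:wait,W:car3-GO | queues: N=0 E=0 S=0 W=0
Car 2 crosses at step 5

5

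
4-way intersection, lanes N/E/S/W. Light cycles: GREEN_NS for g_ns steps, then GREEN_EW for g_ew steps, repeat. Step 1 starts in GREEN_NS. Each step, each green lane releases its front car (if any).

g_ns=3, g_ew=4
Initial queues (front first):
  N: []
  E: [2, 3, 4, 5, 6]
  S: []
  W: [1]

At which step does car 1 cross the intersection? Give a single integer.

Step 1 [NS]: N:empty,E:wait,S:empty,W:wait | queues: N=0 E=5 S=0 W=1
Step 2 [NS]: N:empty,E:wait,S:empty,W:wait | queues: N=0 E=5 S=0 W=1
Step 3 [NS]: N:empty,E:wait,S:empty,W:wait | queues: N=0 E=5 S=0 W=1
Step 4 [EW]: N:wait,E:car2-GO,S:wait,W:car1-GO | queues: N=0 E=4 S=0 W=0
Step 5 [EW]: N:wait,E:car3-GO,S:wait,W:empty | queues: N=0 E=3 S=0 W=0
Step 6 [EW]: N:wait,E:car4-GO,S:wait,W:empty | queues: N=0 E=2 S=0 W=0
Step 7 [EW]: N:wait,E:car5-GO,S:wait,W:empty | queues: N=0 E=1 S=0 W=0
Step 8 [NS]: N:empty,E:wait,S:empty,W:wait | queues: N=0 E=1 S=0 W=0
Step 9 [NS]: N:empty,E:wait,S:empty,W:wait | queues: N=0 E=1 S=0 W=0
Step 10 [NS]: N:empty,E:wait,S:empty,W:wait | queues: N=0 E=1 S=0 W=0
Step 11 [EW]: N:wait,E:car6-GO,S:wait,W:empty | queues: N=0 E=0 S=0 W=0
Car 1 crosses at step 4

4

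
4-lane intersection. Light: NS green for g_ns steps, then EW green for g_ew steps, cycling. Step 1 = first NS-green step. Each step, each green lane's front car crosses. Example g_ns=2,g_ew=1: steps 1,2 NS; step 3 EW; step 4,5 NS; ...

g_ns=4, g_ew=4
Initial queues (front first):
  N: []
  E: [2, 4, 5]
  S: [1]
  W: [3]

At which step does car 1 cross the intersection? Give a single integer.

Step 1 [NS]: N:empty,E:wait,S:car1-GO,W:wait | queues: N=0 E=3 S=0 W=1
Step 2 [NS]: N:empty,E:wait,S:empty,W:wait | queues: N=0 E=3 S=0 W=1
Step 3 [NS]: N:empty,E:wait,S:empty,W:wait | queues: N=0 E=3 S=0 W=1
Step 4 [NS]: N:empty,E:wait,S:empty,W:wait | queues: N=0 E=3 S=0 W=1
Step 5 [EW]: N:wait,E:car2-GO,S:wait,W:car3-GO | queues: N=0 E=2 S=0 W=0
Step 6 [EW]: N:wait,E:car4-GO,S:wait,W:empty | queues: N=0 E=1 S=0 W=0
Step 7 [EW]: N:wait,E:car5-GO,S:wait,W:empty | queues: N=0 E=0 S=0 W=0
Car 1 crosses at step 1

1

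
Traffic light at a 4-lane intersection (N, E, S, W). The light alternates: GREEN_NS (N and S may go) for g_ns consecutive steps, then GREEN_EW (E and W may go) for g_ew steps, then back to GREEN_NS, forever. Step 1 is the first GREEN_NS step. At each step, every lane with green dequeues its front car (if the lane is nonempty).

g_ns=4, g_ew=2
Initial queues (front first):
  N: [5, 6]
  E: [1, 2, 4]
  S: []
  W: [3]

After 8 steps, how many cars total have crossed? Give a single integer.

Answer: 5

Derivation:
Step 1 [NS]: N:car5-GO,E:wait,S:empty,W:wait | queues: N=1 E=3 S=0 W=1
Step 2 [NS]: N:car6-GO,E:wait,S:empty,W:wait | queues: N=0 E=3 S=0 W=1
Step 3 [NS]: N:empty,E:wait,S:empty,W:wait | queues: N=0 E=3 S=0 W=1
Step 4 [NS]: N:empty,E:wait,S:empty,W:wait | queues: N=0 E=3 S=0 W=1
Step 5 [EW]: N:wait,E:car1-GO,S:wait,W:car3-GO | queues: N=0 E=2 S=0 W=0
Step 6 [EW]: N:wait,E:car2-GO,S:wait,W:empty | queues: N=0 E=1 S=0 W=0
Step 7 [NS]: N:empty,E:wait,S:empty,W:wait | queues: N=0 E=1 S=0 W=0
Step 8 [NS]: N:empty,E:wait,S:empty,W:wait | queues: N=0 E=1 S=0 W=0
Cars crossed by step 8: 5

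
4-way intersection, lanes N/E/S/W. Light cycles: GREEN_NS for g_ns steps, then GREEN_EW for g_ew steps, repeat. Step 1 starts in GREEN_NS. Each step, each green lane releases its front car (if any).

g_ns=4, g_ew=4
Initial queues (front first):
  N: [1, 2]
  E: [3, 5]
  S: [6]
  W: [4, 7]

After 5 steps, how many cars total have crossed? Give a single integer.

Step 1 [NS]: N:car1-GO,E:wait,S:car6-GO,W:wait | queues: N=1 E=2 S=0 W=2
Step 2 [NS]: N:car2-GO,E:wait,S:empty,W:wait | queues: N=0 E=2 S=0 W=2
Step 3 [NS]: N:empty,E:wait,S:empty,W:wait | queues: N=0 E=2 S=0 W=2
Step 4 [NS]: N:empty,E:wait,S:empty,W:wait | queues: N=0 E=2 S=0 W=2
Step 5 [EW]: N:wait,E:car3-GO,S:wait,W:car4-GO | queues: N=0 E=1 S=0 W=1
Cars crossed by step 5: 5

Answer: 5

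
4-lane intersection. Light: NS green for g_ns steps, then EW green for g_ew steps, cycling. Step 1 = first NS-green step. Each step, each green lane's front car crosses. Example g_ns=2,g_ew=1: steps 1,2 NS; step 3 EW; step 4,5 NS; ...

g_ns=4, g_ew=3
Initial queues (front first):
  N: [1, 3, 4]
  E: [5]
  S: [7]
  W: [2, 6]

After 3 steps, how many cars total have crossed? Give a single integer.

Step 1 [NS]: N:car1-GO,E:wait,S:car7-GO,W:wait | queues: N=2 E=1 S=0 W=2
Step 2 [NS]: N:car3-GO,E:wait,S:empty,W:wait | queues: N=1 E=1 S=0 W=2
Step 3 [NS]: N:car4-GO,E:wait,S:empty,W:wait | queues: N=0 E=1 S=0 W=2
Cars crossed by step 3: 4

Answer: 4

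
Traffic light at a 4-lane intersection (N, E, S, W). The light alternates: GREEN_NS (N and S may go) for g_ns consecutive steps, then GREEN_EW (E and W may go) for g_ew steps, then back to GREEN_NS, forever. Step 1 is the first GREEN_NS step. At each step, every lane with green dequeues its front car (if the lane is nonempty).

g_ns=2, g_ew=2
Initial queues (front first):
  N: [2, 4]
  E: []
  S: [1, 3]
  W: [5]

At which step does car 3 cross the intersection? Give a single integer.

Step 1 [NS]: N:car2-GO,E:wait,S:car1-GO,W:wait | queues: N=1 E=0 S=1 W=1
Step 2 [NS]: N:car4-GO,E:wait,S:car3-GO,W:wait | queues: N=0 E=0 S=0 W=1
Step 3 [EW]: N:wait,E:empty,S:wait,W:car5-GO | queues: N=0 E=0 S=0 W=0
Car 3 crosses at step 2

2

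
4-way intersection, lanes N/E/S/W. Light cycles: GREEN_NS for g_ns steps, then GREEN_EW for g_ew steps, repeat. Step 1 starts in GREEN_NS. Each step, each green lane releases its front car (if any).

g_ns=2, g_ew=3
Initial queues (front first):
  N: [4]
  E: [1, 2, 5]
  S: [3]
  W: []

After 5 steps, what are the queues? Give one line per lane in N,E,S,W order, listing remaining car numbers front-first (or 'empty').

Step 1 [NS]: N:car4-GO,E:wait,S:car3-GO,W:wait | queues: N=0 E=3 S=0 W=0
Step 2 [NS]: N:empty,E:wait,S:empty,W:wait | queues: N=0 E=3 S=0 W=0
Step 3 [EW]: N:wait,E:car1-GO,S:wait,W:empty | queues: N=0 E=2 S=0 W=0
Step 4 [EW]: N:wait,E:car2-GO,S:wait,W:empty | queues: N=0 E=1 S=0 W=0
Step 5 [EW]: N:wait,E:car5-GO,S:wait,W:empty | queues: N=0 E=0 S=0 W=0

N: empty
E: empty
S: empty
W: empty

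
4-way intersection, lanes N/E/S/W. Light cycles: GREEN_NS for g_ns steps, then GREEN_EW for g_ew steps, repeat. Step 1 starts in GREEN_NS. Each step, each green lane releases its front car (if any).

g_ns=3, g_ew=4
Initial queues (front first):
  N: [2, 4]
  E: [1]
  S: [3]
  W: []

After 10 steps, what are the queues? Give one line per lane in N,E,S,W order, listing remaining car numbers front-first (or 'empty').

Step 1 [NS]: N:car2-GO,E:wait,S:car3-GO,W:wait | queues: N=1 E=1 S=0 W=0
Step 2 [NS]: N:car4-GO,E:wait,S:empty,W:wait | queues: N=0 E=1 S=0 W=0
Step 3 [NS]: N:empty,E:wait,S:empty,W:wait | queues: N=0 E=1 S=0 W=0
Step 4 [EW]: N:wait,E:car1-GO,S:wait,W:empty | queues: N=0 E=0 S=0 W=0

N: empty
E: empty
S: empty
W: empty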